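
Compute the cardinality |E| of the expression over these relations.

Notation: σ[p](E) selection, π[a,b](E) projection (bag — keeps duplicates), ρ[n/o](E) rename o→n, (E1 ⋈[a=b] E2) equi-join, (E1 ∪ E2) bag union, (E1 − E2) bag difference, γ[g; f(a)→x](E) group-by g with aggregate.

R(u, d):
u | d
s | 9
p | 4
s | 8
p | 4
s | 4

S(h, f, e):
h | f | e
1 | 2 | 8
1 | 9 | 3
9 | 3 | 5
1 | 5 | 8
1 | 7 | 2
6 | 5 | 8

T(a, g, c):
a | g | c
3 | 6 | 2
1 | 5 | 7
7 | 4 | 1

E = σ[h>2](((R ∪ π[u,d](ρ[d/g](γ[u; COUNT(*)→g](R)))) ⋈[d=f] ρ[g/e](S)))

Stepwise |·|:
  R → 5
  R → 5
  γ[u; COUNT(*)→g](R) → 2
  ρ[d/g](γ[u; COUNT(*)→g](R)) → 2
  π[u,d](ρ[d/g](γ[u; COUNT(*)→g](R))) → 2
  (R ∪ π[u,d](ρ[d/g](γ[u; COUNT(*)→g](R)))) → 7
  S → 6
  ρ[g/e](S) → 6
  ((R ∪ π[u,d](ρ[d/g](γ[u; COUNT(*)→g](R)))) ⋈[d=f] ρ[g/e](S)) → 3
  σ[h>2](((R ∪ π[u,d](ρ[d/g](γ[u; COUNT(*)→g](R)))) ⋈[d=f] ρ[g/e](S))) → 1

|E| = 1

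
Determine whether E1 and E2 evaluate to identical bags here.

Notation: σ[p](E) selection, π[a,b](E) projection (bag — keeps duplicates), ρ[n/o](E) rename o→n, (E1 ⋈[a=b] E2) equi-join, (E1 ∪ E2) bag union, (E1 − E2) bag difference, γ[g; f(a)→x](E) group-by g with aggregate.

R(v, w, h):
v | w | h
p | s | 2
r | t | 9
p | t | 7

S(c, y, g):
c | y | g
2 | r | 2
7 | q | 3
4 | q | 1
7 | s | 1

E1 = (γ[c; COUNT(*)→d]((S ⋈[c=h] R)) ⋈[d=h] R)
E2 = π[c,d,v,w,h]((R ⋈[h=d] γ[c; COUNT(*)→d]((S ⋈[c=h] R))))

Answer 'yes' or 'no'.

E1 per-node cardinality:
  S → 4
  R → 3
  (S ⋈[c=h] R) → 3
  γ[c; COUNT(*)→d]((S ⋈[c=h] R)) → 2
  R → 3
  (γ[c; COUNT(*)→d]((S ⋈[c=h] R)) ⋈[d=h] R) → 1
E2 per-node cardinality:
  R → 3
  S → 4
  R → 3
  (S ⋈[c=h] R) → 3
  γ[c; COUNT(*)→d]((S ⋈[c=h] R)) → 2
  (R ⋈[h=d] γ[c; COUNT(*)→d]((S ⋈[c=h] R))) → 1
  π[c,d,v,w,h]((R ⋈[h=d] γ[c; COUNT(*)→d]((S ⋈[c=h] R)))) → 1

E1 and E2 produce the same multiset:
c | d | v | w | h
7 | 2 | p | s | 2

yes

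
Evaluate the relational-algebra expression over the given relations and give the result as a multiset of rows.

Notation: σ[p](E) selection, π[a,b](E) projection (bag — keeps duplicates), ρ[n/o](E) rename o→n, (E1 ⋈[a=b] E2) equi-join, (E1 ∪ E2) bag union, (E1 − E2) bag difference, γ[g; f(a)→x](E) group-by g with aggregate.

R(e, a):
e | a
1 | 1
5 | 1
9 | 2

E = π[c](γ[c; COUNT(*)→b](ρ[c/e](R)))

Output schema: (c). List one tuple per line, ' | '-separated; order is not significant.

Row counts bottom-up:
  R → 3
  ρ[c/e](R) → 3
  γ[c; COUNT(*)→b](ρ[c/e](R)) → 3
  π[c](γ[c; COUNT(*)→b](ρ[c/e](R))) → 3

== RESULT ==
c
1
5
9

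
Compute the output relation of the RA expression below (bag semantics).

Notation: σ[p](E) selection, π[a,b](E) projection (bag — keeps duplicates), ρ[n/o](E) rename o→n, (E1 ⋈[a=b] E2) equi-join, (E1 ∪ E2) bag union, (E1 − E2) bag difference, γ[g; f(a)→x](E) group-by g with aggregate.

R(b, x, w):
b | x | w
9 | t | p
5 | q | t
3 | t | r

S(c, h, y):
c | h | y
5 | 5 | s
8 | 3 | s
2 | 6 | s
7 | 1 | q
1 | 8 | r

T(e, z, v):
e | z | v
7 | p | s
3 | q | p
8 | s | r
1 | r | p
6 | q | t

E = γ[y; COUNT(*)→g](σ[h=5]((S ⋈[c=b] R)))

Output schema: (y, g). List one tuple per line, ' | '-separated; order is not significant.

Row counts bottom-up:
  S → 5
  R → 3
  (S ⋈[c=b] R) → 1
  σ[h=5]((S ⋈[c=b] R)) → 1
  γ[y; COUNT(*)→g](σ[h=5]((S ⋈[c=b] R))) → 1

== RESULT ==
y | g
s | 1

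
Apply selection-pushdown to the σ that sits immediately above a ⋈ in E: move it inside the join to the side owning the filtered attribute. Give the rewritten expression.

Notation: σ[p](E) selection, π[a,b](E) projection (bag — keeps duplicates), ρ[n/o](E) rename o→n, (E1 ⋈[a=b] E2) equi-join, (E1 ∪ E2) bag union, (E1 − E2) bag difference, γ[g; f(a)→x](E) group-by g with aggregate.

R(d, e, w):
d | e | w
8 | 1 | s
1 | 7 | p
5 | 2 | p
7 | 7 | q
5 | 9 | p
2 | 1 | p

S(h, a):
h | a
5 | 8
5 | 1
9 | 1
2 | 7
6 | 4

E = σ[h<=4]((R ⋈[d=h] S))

σ filters on h, owned by the right side.
E' = (R ⋈[d=h] σ[h<=4](S))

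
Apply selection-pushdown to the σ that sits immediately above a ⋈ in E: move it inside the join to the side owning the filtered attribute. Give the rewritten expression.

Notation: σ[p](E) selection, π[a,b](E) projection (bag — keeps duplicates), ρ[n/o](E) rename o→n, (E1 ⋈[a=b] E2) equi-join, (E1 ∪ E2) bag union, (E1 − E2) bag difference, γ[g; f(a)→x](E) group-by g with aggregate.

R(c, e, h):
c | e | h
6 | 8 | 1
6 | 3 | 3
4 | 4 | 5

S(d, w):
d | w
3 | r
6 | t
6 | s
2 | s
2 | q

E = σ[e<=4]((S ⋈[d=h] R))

σ filters on e, owned by the right side.
E' = (S ⋈[d=h] σ[e<=4](R))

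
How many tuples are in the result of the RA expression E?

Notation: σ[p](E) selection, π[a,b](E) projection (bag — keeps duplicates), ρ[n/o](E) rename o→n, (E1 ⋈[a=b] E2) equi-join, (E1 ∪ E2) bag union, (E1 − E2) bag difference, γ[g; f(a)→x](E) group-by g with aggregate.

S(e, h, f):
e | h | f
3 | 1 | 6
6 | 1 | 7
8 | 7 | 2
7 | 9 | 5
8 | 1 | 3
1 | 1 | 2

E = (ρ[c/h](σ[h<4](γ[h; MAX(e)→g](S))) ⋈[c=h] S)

Stepwise |·|:
  S → 6
  γ[h; MAX(e)→g](S) → 3
  σ[h<4](γ[h; MAX(e)→g](S)) → 1
  ρ[c/h](σ[h<4](γ[h; MAX(e)→g](S))) → 1
  S → 6
  (ρ[c/h](σ[h<4](γ[h; MAX(e)→g](S))) ⋈[c=h] S) → 4

|E| = 4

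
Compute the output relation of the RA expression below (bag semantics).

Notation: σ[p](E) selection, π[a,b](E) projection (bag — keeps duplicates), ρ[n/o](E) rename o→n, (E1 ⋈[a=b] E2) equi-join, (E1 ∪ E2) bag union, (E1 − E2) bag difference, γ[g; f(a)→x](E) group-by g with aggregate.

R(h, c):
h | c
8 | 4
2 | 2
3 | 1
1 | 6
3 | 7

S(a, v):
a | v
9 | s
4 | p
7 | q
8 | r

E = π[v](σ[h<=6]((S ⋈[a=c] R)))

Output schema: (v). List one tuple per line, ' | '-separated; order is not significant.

Per-node cardinality:
  S → 4
  R → 5
  (S ⋈[a=c] R) → 2
  σ[h<=6]((S ⋈[a=c] R)) → 1
  π[v](σ[h<=6]((S ⋈[a=c] R))) → 1

== RESULT ==
v
q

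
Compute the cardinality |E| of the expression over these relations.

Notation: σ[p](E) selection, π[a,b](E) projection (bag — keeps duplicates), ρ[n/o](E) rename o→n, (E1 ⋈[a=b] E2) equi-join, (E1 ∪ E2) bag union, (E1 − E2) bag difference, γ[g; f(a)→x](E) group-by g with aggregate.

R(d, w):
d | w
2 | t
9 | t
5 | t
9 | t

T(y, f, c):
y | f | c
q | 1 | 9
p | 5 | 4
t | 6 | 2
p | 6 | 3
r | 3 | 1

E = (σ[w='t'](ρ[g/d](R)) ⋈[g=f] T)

Row counts bottom-up:
  R → 4
  ρ[g/d](R) → 4
  σ[w='t'](ρ[g/d](R)) → 4
  T → 5
  (σ[w='t'](ρ[g/d](R)) ⋈[g=f] T) → 1

|E| = 1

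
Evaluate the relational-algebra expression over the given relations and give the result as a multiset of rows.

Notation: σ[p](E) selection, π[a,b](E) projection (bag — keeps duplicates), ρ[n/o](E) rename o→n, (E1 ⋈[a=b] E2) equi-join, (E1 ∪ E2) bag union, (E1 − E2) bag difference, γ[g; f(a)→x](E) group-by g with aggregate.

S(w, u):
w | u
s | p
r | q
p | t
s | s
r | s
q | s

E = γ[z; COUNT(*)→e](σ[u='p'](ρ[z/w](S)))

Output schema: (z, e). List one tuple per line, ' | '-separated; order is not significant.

Per-node cardinality:
  S → 6
  ρ[z/w](S) → 6
  σ[u='p'](ρ[z/w](S)) → 1
  γ[z; COUNT(*)→e](σ[u='p'](ρ[z/w](S))) → 1

== RESULT ==
z | e
s | 1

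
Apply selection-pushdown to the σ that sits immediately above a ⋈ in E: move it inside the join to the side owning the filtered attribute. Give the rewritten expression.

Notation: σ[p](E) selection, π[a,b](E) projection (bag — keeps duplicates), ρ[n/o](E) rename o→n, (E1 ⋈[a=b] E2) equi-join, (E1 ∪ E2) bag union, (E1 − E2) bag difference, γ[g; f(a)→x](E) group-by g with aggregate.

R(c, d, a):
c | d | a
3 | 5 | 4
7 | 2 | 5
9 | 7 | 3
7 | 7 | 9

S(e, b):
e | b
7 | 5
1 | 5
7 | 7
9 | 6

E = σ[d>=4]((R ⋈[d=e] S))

σ filters on d, owned by the left side.
E' = (σ[d>=4](R) ⋈[d=e] S)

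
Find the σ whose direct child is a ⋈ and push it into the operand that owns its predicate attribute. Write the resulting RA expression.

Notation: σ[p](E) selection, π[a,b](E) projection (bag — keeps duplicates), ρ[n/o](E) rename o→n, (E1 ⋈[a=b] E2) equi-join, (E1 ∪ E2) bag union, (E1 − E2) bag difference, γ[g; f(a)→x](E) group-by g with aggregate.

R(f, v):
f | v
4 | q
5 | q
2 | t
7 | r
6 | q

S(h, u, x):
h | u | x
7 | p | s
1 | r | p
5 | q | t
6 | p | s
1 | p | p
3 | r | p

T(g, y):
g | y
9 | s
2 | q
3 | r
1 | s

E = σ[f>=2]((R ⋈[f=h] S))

σ filters on f, owned by the left side.
E' = (σ[f>=2](R) ⋈[f=h] S)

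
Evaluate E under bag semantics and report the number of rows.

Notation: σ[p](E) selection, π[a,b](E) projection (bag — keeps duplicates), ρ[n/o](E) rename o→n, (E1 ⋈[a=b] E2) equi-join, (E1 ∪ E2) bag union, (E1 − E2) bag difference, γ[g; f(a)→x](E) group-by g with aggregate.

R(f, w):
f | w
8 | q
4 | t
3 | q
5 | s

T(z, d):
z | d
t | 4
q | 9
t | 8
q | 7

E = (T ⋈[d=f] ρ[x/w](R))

Per-node cardinality:
  T → 4
  R → 4
  ρ[x/w](R) → 4
  (T ⋈[d=f] ρ[x/w](R)) → 2

|E| = 2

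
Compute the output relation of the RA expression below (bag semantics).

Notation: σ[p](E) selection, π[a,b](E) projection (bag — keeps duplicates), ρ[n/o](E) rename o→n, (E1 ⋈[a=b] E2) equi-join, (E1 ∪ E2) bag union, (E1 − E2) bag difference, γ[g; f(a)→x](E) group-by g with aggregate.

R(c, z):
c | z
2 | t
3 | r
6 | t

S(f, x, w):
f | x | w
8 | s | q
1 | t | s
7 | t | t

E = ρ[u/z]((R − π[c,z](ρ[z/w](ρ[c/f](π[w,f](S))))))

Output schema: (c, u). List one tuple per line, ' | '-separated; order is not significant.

Per-node cardinality:
  R → 3
  S → 3
  π[w,f](S) → 3
  ρ[c/f](π[w,f](S)) → 3
  ρ[z/w](ρ[c/f](π[w,f](S))) → 3
  π[c,z](ρ[z/w](ρ[c/f](π[w,f](S)))) → 3
  (R − π[c,z](ρ[z/w](ρ[c/f](π[w,f](S))))) → 3
  ρ[u/z]((R − π[c,z](ρ[z/w](ρ[c/f](π[w,f](S)))))) → 3

== RESULT ==
c | u
2 | t
3 | r
6 | t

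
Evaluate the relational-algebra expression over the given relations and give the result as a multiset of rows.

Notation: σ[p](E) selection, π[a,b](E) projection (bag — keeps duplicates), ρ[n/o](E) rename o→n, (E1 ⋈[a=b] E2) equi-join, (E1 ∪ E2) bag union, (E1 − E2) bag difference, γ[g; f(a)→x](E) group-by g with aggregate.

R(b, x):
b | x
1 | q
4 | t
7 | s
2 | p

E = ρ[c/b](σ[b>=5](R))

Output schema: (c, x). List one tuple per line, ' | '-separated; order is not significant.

Row counts bottom-up:
  R → 4
  σ[b>=5](R) → 1
  ρ[c/b](σ[b>=5](R)) → 1

== RESULT ==
c | x
7 | s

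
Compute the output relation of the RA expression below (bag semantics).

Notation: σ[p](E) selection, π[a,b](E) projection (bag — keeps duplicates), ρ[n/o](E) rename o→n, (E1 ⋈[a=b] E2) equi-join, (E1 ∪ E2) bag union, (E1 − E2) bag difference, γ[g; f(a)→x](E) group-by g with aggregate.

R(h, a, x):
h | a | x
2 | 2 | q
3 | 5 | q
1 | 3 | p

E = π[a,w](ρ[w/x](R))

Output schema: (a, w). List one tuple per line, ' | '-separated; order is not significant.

Subexpression sizes:
  R → 3
  ρ[w/x](R) → 3
  π[a,w](ρ[w/x](R)) → 3

== RESULT ==
a | w
2 | q
3 | p
5 | q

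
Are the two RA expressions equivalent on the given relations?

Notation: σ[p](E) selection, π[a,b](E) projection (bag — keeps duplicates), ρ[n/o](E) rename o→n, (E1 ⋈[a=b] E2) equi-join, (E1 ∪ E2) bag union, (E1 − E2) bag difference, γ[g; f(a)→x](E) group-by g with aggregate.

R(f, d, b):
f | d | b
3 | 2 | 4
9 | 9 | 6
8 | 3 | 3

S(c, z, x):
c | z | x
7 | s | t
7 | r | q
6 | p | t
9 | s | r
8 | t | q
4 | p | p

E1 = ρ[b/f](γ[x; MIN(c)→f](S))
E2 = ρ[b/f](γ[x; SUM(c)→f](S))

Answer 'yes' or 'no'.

E1 row counts bottom-up:
  S → 6
  γ[x; MIN(c)→f](S) → 4
  ρ[b/f](γ[x; MIN(c)→f](S)) → 4
E2 row counts bottom-up:
  S → 6
  γ[x; SUM(c)→f](S) → 4
  ρ[b/f](γ[x; SUM(c)→f](S)) → 4

E1 result:
x | b
p | 4
q | 7
r | 9
t | 6
E2 result:
x | b
p | 4
q | 15
r | 9
t | 13
Witness: ('q', 7) appears 1× in E1 but 0× in E2.

no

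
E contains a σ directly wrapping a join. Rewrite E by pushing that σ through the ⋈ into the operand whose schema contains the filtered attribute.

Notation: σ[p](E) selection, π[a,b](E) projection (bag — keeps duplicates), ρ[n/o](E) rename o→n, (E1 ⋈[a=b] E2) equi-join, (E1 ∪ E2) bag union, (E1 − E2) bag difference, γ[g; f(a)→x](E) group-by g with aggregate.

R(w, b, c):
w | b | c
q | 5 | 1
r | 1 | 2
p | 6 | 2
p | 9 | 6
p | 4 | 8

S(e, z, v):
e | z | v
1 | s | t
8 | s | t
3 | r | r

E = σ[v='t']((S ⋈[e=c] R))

σ filters on v, owned by the left side.
E' = (σ[v='t'](S) ⋈[e=c] R)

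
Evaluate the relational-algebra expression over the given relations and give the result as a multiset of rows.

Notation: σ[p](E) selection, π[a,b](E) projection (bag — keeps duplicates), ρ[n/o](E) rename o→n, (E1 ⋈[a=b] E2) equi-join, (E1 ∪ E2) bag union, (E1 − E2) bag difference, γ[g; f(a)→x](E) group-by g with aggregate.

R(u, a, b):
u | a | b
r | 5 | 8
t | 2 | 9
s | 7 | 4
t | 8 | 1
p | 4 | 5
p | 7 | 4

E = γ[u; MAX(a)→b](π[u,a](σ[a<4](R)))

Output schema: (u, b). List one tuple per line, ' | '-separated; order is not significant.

Per-node cardinality:
  R → 6
  σ[a<4](R) → 1
  π[u,a](σ[a<4](R)) → 1
  γ[u; MAX(a)→b](π[u,a](σ[a<4](R))) → 1

== RESULT ==
u | b
t | 2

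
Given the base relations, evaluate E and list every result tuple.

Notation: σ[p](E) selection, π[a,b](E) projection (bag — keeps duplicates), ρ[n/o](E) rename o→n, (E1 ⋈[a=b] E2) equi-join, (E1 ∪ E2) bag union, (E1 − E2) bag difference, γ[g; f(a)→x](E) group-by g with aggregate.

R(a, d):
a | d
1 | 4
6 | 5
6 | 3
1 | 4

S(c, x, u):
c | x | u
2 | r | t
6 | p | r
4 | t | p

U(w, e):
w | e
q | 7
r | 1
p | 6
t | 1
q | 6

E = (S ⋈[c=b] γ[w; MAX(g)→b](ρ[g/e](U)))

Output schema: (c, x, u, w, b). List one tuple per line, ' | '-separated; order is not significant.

Subexpression sizes:
  S → 3
  U → 5
  ρ[g/e](U) → 5
  γ[w; MAX(g)→b](ρ[g/e](U)) → 4
  (S ⋈[c=b] γ[w; MAX(g)→b](ρ[g/e](U))) → 1

== RESULT ==
c | x | u | w | b
6 | p | r | p | 6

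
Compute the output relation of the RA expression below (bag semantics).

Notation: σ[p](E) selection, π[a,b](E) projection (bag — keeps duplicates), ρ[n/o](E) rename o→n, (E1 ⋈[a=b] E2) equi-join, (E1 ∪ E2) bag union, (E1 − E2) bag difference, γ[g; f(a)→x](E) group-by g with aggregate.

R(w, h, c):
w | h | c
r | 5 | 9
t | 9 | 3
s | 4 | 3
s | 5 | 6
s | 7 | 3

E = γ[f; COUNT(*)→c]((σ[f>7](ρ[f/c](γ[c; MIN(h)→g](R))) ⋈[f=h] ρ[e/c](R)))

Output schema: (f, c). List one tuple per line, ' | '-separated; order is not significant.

Per-node cardinality:
  R → 5
  γ[c; MIN(h)→g](R) → 3
  ρ[f/c](γ[c; MIN(h)→g](R)) → 3
  σ[f>7](ρ[f/c](γ[c; MIN(h)→g](R))) → 1
  R → 5
  ρ[e/c](R) → 5
  (σ[f>7](ρ[f/c](γ[c; MIN(h)→g](R))) ⋈[f=h] ρ[e/c](R)) → 1
  γ[f; COUNT(*)→c]((σ[f>7](ρ[f/c](γ[c; MIN(h)→g](R))) ⋈[f=h] ρ[e/c](R))) → 1

== RESULT ==
f | c
9 | 1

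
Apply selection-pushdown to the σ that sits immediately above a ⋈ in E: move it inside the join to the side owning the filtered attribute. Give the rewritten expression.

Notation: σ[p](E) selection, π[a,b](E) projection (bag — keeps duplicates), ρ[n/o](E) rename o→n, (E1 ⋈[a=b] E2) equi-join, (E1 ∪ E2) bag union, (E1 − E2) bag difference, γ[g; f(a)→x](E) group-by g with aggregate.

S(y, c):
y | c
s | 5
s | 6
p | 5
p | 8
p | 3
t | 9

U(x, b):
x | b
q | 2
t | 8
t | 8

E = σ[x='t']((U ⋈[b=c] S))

σ filters on x, owned by the left side.
E' = (σ[x='t'](U) ⋈[b=c] S)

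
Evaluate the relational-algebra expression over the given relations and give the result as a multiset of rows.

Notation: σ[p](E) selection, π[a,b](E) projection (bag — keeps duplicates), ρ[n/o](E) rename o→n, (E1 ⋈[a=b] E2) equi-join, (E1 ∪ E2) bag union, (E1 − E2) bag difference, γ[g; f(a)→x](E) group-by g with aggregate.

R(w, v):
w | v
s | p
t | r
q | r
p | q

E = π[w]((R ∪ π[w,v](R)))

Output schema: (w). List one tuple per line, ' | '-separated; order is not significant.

Stepwise |·|:
  R → 4
  R → 4
  π[w,v](R) → 4
  (R ∪ π[w,v](R)) → 8
  π[w]((R ∪ π[w,v](R))) → 8

== RESULT ==
w
p
p
q
q
s
s
t
t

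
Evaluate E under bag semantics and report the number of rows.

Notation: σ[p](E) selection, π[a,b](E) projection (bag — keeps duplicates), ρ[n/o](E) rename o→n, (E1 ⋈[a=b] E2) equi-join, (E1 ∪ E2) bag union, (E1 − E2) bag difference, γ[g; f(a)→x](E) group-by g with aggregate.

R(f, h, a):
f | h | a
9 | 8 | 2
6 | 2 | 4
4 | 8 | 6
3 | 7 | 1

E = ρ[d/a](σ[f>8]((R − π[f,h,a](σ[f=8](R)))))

Per-node cardinality:
  R → 4
  R → 4
  σ[f=8](R) → 0
  π[f,h,a](σ[f=8](R)) → 0
  (R − π[f,h,a](σ[f=8](R))) → 4
  σ[f>8]((R − π[f,h,a](σ[f=8](R)))) → 1
  ρ[d/a](σ[f>8]((R − π[f,h,a](σ[f=8](R))))) → 1

|E| = 1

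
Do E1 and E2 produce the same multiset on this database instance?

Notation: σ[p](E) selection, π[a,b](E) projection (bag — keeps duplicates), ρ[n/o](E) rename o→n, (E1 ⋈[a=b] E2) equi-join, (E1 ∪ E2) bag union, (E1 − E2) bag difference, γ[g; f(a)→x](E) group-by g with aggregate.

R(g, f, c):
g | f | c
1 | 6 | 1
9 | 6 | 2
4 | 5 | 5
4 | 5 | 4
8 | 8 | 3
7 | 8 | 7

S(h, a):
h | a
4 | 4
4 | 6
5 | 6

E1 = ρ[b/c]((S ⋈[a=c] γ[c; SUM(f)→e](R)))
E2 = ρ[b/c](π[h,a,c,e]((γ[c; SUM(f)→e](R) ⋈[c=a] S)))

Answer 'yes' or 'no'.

E1 per-node cardinality:
  S → 3
  R → 6
  γ[c; SUM(f)→e](R) → 6
  (S ⋈[a=c] γ[c; SUM(f)→e](R)) → 1
  ρ[b/c]((S ⋈[a=c] γ[c; SUM(f)→e](R))) → 1
E2 per-node cardinality:
  R → 6
  γ[c; SUM(f)→e](R) → 6
  S → 3
  (γ[c; SUM(f)→e](R) ⋈[c=a] S) → 1
  π[h,a,c,e]((γ[c; SUM(f)→e](R) ⋈[c=a] S)) → 1
  ρ[b/c](π[h,a,c,e]((γ[c; SUM(f)→e](R) ⋈[c=a] S))) → 1

E1 and E2 produce the same multiset:
h | a | b | e
4 | 4 | 4 | 5

yes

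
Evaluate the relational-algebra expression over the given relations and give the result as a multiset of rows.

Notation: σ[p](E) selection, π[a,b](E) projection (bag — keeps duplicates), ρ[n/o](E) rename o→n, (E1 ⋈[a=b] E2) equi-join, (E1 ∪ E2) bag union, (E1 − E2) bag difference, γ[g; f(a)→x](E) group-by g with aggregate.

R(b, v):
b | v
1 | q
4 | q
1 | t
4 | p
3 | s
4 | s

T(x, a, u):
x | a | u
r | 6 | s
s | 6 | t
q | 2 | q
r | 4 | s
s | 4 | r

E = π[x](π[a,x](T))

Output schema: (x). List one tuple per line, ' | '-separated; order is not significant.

Row counts bottom-up:
  T → 5
  π[a,x](T) → 5
  π[x](π[a,x](T)) → 5

== RESULT ==
x
q
r
r
s
s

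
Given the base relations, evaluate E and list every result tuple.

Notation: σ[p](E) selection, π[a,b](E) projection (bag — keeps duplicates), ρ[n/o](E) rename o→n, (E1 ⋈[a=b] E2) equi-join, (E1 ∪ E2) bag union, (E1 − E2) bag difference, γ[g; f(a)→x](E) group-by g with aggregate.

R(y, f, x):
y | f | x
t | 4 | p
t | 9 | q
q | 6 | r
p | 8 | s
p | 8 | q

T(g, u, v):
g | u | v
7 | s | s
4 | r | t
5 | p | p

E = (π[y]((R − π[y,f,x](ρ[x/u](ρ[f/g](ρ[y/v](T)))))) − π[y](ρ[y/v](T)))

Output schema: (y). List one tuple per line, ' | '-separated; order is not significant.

Subexpression sizes:
  R → 5
  T → 3
  ρ[y/v](T) → 3
  ρ[f/g](ρ[y/v](T)) → 3
  ρ[x/u](ρ[f/g](ρ[y/v](T))) → 3
  π[y,f,x](ρ[x/u](ρ[f/g](ρ[y/v](T)))) → 3
  (R − π[y,f,x](ρ[x/u](ρ[f/g](ρ[y/v](T))))) → 5
  π[y]((R − π[y,f,x](ρ[x/u](ρ[f/g](ρ[y/v](T)))))) → 5
  T → 3
  ρ[y/v](T) → 3
  π[y](ρ[y/v](T)) → 3
  (π[y]((R − π[y,f,x](ρ[x/u](ρ[f/g](ρ[y/v](T)))))) − π[y](ρ[y/v](T))) → 3

== RESULT ==
y
p
q
t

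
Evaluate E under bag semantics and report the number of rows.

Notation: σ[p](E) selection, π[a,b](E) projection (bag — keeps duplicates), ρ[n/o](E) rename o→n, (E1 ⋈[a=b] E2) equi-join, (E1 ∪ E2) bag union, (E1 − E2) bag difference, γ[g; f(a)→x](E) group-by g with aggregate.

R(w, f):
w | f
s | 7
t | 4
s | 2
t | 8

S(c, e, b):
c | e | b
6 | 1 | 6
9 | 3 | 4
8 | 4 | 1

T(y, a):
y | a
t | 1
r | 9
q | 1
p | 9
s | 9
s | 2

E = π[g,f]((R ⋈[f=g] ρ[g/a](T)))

Per-node cardinality:
  R → 4
  T → 6
  ρ[g/a](T) → 6
  (R ⋈[f=g] ρ[g/a](T)) → 1
  π[g,f]((R ⋈[f=g] ρ[g/a](T))) → 1

|E| = 1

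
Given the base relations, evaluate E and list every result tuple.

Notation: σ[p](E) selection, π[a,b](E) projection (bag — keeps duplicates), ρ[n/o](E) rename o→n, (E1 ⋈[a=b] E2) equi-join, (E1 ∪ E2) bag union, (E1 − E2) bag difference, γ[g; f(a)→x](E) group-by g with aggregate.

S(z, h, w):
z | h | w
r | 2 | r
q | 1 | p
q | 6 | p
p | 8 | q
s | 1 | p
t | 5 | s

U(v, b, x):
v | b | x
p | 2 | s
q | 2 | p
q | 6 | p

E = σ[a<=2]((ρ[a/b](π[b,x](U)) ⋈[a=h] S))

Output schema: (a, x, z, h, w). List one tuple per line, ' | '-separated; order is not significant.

Row counts bottom-up:
  U → 3
  π[b,x](U) → 3
  ρ[a/b](π[b,x](U)) → 3
  S → 6
  (ρ[a/b](π[b,x](U)) ⋈[a=h] S) → 3
  σ[a<=2]((ρ[a/b](π[b,x](U)) ⋈[a=h] S)) → 2

== RESULT ==
a | x | z | h | w
2 | p | r | 2 | r
2 | s | r | 2 | r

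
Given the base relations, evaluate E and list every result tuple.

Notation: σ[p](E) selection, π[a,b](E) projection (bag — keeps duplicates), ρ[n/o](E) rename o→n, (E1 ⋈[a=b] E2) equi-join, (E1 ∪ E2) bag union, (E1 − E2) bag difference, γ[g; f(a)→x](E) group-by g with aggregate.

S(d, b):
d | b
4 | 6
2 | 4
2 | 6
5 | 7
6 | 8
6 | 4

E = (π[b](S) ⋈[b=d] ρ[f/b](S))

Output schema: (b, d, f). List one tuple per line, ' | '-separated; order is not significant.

Stepwise |·|:
  S → 6
  π[b](S) → 6
  S → 6
  ρ[f/b](S) → 6
  (π[b](S) ⋈[b=d] ρ[f/b](S)) → 6

== RESULT ==
b | d | f
4 | 4 | 6
4 | 4 | 6
6 | 6 | 4
6 | 6 | 4
6 | 6 | 8
6 | 6 | 8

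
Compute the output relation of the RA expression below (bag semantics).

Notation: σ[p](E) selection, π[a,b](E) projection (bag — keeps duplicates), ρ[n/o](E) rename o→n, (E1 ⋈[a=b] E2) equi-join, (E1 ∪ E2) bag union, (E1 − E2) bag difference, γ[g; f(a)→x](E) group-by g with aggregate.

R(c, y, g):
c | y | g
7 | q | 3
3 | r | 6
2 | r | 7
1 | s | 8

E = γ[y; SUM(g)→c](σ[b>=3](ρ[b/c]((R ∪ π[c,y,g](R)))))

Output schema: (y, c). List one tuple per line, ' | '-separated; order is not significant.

Stepwise |·|:
  R → 4
  R → 4
  π[c,y,g](R) → 4
  (R ∪ π[c,y,g](R)) → 8
  ρ[b/c]((R ∪ π[c,y,g](R))) → 8
  σ[b>=3](ρ[b/c]((R ∪ π[c,y,g](R)))) → 4
  γ[y; SUM(g)→c](σ[b>=3](ρ[b/c]((R ∪ π[c,y,g](R))))) → 2

== RESULT ==
y | c
q | 6
r | 12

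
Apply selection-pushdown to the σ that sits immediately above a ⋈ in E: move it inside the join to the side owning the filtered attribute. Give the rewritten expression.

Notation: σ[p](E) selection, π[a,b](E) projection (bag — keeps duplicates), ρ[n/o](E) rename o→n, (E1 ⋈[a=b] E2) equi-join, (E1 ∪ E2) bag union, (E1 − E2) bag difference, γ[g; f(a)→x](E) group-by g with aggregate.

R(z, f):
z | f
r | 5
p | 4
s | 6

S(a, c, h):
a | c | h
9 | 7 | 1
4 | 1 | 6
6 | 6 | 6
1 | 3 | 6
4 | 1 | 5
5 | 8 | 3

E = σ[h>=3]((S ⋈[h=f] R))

σ filters on h, owned by the left side.
E' = (σ[h>=3](S) ⋈[h=f] R)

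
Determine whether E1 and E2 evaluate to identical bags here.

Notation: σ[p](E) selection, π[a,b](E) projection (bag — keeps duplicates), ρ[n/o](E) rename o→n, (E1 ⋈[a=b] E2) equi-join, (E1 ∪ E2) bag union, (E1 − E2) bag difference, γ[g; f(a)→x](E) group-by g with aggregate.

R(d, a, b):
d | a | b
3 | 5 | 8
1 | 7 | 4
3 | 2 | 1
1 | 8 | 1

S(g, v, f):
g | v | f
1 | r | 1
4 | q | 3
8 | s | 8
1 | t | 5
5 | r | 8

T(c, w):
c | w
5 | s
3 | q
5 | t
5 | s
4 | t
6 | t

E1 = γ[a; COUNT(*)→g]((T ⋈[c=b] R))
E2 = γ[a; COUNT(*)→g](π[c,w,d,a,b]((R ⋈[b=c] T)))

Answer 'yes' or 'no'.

E1 per-node cardinality:
  T → 6
  R → 4
  (T ⋈[c=b] R) → 1
  γ[a; COUNT(*)→g]((T ⋈[c=b] R)) → 1
E2 per-node cardinality:
  R → 4
  T → 6
  (R ⋈[b=c] T) → 1
  π[c,w,d,a,b]((R ⋈[b=c] T)) → 1
  γ[a; COUNT(*)→g](π[c,w,d,a,b]((R ⋈[b=c] T))) → 1

E1 and E2 produce the same multiset:
a | g
7 | 1

yes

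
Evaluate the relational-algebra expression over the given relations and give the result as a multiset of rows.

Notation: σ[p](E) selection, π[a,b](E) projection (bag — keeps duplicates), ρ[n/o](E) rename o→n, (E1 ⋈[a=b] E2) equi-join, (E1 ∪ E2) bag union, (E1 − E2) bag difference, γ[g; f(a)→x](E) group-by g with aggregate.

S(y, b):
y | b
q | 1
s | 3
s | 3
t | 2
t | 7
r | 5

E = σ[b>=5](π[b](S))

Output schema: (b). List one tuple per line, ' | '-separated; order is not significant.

Subexpression sizes:
  S → 6
  π[b](S) → 6
  σ[b>=5](π[b](S)) → 2

== RESULT ==
b
5
7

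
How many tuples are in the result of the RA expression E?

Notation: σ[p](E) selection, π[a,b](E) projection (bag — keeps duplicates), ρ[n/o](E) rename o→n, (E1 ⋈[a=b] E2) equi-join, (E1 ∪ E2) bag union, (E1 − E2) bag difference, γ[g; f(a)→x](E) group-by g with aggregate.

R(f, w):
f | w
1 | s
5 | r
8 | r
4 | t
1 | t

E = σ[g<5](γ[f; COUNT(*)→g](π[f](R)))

Stepwise |·|:
  R → 5
  π[f](R) → 5
  γ[f; COUNT(*)→g](π[f](R)) → 4
  σ[g<5](γ[f; COUNT(*)→g](π[f](R))) → 4

|E| = 4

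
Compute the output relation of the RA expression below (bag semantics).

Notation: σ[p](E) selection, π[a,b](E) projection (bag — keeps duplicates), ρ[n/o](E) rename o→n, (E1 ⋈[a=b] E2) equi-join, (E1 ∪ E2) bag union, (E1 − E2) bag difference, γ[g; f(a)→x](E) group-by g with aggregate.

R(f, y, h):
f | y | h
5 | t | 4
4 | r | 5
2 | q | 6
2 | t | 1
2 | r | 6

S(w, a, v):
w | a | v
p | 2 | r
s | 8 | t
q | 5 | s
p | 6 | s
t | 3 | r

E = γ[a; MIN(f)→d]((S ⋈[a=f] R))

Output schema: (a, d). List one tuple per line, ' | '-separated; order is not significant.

Per-node cardinality:
  S → 5
  R → 5
  (S ⋈[a=f] R) → 4
  γ[a; MIN(f)→d]((S ⋈[a=f] R)) → 2

== RESULT ==
a | d
2 | 2
5 | 5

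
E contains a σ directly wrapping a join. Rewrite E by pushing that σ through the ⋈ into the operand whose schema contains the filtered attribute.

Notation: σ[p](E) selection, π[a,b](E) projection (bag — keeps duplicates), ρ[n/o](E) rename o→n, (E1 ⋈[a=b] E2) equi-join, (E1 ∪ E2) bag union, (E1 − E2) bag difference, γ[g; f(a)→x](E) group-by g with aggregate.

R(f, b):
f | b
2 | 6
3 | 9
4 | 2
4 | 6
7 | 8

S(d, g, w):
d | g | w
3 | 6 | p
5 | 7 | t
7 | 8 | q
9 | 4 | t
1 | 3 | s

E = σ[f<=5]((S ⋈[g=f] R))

σ filters on f, owned by the right side.
E' = (S ⋈[g=f] σ[f<=5](R))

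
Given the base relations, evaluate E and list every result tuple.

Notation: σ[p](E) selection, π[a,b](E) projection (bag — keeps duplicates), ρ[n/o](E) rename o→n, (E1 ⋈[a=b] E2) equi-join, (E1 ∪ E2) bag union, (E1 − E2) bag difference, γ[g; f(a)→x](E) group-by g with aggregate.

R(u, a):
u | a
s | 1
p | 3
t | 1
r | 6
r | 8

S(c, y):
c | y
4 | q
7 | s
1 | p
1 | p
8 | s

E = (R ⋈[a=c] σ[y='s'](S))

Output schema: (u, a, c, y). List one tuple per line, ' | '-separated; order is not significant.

Subexpression sizes:
  R → 5
  S → 5
  σ[y='s'](S) → 2
  (R ⋈[a=c] σ[y='s'](S)) → 1

== RESULT ==
u | a | c | y
r | 8 | 8 | s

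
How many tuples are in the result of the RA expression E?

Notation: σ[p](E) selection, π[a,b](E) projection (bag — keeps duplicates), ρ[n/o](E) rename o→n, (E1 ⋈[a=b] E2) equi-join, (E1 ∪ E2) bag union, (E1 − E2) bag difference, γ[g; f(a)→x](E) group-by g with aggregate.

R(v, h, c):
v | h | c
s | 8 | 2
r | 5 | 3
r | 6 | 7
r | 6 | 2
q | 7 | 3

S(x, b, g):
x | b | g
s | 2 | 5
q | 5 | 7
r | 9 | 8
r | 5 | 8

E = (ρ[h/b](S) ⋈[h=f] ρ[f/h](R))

Per-node cardinality:
  S → 4
  ρ[h/b](S) → 4
  R → 5
  ρ[f/h](R) → 5
  (ρ[h/b](S) ⋈[h=f] ρ[f/h](R)) → 2

|E| = 2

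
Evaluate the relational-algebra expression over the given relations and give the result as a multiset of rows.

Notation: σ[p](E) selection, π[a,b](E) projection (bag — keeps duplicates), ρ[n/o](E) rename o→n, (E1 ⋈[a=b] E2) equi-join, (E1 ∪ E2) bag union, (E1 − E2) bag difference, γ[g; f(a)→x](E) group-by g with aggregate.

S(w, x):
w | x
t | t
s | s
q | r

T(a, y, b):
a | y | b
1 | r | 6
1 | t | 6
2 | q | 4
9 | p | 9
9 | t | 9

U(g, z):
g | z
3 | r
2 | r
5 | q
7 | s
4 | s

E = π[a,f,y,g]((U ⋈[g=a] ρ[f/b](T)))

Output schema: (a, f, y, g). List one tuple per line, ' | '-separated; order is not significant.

Row counts bottom-up:
  U → 5
  T → 5
  ρ[f/b](T) → 5
  (U ⋈[g=a] ρ[f/b](T)) → 1
  π[a,f,y,g]((U ⋈[g=a] ρ[f/b](T))) → 1

== RESULT ==
a | f | y | g
2 | 4 | q | 2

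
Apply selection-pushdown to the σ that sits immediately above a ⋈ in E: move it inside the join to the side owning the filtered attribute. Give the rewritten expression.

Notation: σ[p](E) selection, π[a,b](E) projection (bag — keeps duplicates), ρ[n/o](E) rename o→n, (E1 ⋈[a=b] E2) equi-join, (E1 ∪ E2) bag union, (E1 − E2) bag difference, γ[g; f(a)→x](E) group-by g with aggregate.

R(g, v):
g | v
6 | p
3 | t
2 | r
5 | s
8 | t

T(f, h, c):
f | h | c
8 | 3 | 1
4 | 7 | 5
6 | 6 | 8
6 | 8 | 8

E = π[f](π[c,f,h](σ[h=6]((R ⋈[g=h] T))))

σ filters on h, owned by the right side.
E' = π[f](π[c,f,h]((R ⋈[g=h] σ[h=6](T))))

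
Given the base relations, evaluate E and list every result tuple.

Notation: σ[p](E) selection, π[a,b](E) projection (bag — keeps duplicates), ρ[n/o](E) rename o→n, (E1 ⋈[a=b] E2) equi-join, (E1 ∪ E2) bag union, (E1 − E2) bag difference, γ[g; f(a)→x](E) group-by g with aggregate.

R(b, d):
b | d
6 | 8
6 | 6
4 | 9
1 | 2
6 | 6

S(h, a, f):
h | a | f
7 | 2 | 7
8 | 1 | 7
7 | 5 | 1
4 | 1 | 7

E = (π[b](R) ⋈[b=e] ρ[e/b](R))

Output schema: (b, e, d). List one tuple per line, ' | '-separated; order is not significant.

Subexpression sizes:
  R → 5
  π[b](R) → 5
  R → 5
  ρ[e/b](R) → 5
  (π[b](R) ⋈[b=e] ρ[e/b](R)) → 11

== RESULT ==
b | e | d
1 | 1 | 2
4 | 4 | 9
6 | 6 | 6
6 | 6 | 6
6 | 6 | 6
6 | 6 | 6
6 | 6 | 6
6 | 6 | 6
6 | 6 | 8
6 | 6 | 8
6 | 6 | 8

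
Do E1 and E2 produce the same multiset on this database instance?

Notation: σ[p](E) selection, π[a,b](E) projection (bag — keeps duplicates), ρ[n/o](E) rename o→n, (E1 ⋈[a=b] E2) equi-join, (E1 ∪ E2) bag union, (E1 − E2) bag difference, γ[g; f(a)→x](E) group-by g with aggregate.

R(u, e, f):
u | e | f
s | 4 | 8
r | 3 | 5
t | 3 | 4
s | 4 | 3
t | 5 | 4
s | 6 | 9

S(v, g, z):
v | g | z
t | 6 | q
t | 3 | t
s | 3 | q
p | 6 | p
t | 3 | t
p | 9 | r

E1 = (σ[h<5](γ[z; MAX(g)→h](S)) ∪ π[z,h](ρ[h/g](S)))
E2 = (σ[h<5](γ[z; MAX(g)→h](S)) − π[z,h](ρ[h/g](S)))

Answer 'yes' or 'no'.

E1 per-node cardinality:
  S → 6
  γ[z; MAX(g)→h](S) → 4
  σ[h<5](γ[z; MAX(g)→h](S)) → 1
  S → 6
  ρ[h/g](S) → 6
  π[z,h](ρ[h/g](S)) → 6
  (σ[h<5](γ[z; MAX(g)→h](S)) ∪ π[z,h](ρ[h/g](S))) → 7
E2 per-node cardinality:
  S → 6
  γ[z; MAX(g)→h](S) → 4
  σ[h<5](γ[z; MAX(g)→h](S)) → 1
  S → 6
  ρ[h/g](S) → 6
  π[z,h](ρ[h/g](S)) → 6
  (σ[h<5](γ[z; MAX(g)→h](S)) − π[z,h](ρ[h/g](S))) → 0

E1 result:
z | h
p | 6
q | 3
q | 6
r | 9
t | 3
t | 3
t | 3
E2 result:
z | h
(0 rows)
Witness: ('t', 3) appears 3× in E1 but 0× in E2.

no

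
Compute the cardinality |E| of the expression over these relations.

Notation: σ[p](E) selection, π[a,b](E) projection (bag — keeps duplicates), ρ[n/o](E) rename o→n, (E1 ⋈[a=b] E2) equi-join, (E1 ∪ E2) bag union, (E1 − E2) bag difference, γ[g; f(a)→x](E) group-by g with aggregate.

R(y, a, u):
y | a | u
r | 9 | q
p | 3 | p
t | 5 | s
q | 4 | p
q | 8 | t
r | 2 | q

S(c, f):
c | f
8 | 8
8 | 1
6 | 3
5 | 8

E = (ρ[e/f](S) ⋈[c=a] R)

Per-node cardinality:
  S → 4
  ρ[e/f](S) → 4
  R → 6
  (ρ[e/f](S) ⋈[c=a] R) → 3

|E| = 3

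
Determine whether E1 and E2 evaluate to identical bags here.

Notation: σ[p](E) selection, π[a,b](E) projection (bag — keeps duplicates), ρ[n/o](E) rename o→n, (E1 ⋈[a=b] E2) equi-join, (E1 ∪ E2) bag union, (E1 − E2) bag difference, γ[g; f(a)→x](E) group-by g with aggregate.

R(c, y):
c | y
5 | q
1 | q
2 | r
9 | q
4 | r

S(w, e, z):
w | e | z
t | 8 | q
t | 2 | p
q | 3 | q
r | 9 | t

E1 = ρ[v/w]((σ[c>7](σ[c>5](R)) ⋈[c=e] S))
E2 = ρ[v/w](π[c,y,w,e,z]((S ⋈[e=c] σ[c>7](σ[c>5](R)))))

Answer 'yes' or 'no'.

E1 subexpression sizes:
  R → 5
  σ[c>5](R) → 1
  σ[c>7](σ[c>5](R)) → 1
  S → 4
  (σ[c>7](σ[c>5](R)) ⋈[c=e] S) → 1
  ρ[v/w]((σ[c>7](σ[c>5](R)) ⋈[c=e] S)) → 1
E2 subexpression sizes:
  S → 4
  R → 5
  σ[c>5](R) → 1
  σ[c>7](σ[c>5](R)) → 1
  (S ⋈[e=c] σ[c>7](σ[c>5](R))) → 1
  π[c,y,w,e,z]((S ⋈[e=c] σ[c>7](σ[c>5](R)))) → 1
  ρ[v/w](π[c,y,w,e,z]((S ⋈[e=c] σ[c>7](σ[c>5](R))))) → 1

E1 and E2 produce the same multiset:
c | y | v | e | z
9 | q | r | 9 | t

yes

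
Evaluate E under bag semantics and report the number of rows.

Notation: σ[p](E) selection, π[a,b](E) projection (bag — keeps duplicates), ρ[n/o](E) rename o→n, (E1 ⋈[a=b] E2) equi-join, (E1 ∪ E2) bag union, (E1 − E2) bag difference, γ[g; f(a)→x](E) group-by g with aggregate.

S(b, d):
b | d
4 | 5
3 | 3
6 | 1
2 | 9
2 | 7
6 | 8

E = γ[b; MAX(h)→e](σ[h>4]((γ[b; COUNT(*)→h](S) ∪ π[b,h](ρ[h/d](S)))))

Row counts bottom-up:
  S → 6
  γ[b; COUNT(*)→h](S) → 4
  S → 6
  ρ[h/d](S) → 6
  π[b,h](ρ[h/d](S)) → 6
  (γ[b; COUNT(*)→h](S) ∪ π[b,h](ρ[h/d](S))) → 10
  σ[h>4]((γ[b; COUNT(*)→h](S) ∪ π[b,h](ρ[h/d](S)))) → 4
  γ[b; MAX(h)→e](σ[h>4]((γ[b; COUNT(*)→h](S) ∪ π[b,h](ρ[h/d](S))))) → 3

|E| = 3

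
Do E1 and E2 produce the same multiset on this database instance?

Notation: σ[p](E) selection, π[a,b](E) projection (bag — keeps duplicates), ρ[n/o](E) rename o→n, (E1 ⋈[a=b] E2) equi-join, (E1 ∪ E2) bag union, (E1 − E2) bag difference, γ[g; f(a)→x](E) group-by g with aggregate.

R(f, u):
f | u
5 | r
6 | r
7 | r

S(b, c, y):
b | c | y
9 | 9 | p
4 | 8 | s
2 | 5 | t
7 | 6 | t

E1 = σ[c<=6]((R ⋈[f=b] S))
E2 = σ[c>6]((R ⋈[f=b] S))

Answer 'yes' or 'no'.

E1 subexpression sizes:
  R → 3
  S → 4
  (R ⋈[f=b] S) → 1
  σ[c<=6]((R ⋈[f=b] S)) → 1
E2 subexpression sizes:
  R → 3
  S → 4
  (R ⋈[f=b] S) → 1
  σ[c>6]((R ⋈[f=b] S)) → 0

E1 result:
f | u | b | c | y
7 | r | 7 | 6 | t
E2 result:
f | u | b | c | y
(0 rows)
Witness: (7, 'r', 7, 6, 't') appears 1× in E1 but 0× in E2.

no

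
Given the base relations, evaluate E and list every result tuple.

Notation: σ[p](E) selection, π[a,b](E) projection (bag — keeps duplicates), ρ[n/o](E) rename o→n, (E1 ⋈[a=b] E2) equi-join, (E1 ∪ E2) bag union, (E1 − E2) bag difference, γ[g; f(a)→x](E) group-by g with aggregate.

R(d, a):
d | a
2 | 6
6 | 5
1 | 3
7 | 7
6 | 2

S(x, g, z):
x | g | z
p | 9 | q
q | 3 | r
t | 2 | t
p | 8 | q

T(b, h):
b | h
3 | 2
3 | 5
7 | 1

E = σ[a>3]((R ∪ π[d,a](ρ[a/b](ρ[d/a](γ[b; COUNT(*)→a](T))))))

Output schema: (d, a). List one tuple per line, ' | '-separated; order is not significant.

Subexpression sizes:
  R → 5
  T → 3
  γ[b; COUNT(*)→a](T) → 2
  ρ[d/a](γ[b; COUNT(*)→a](T)) → 2
  ρ[a/b](ρ[d/a](γ[b; COUNT(*)→a](T))) → 2
  π[d,a](ρ[a/b](ρ[d/a](γ[b; COUNT(*)→a](T)))) → 2
  (R ∪ π[d,a](ρ[a/b](ρ[d/a](γ[b; COUNT(*)→a](T))))) → 7
  σ[a>3]((R ∪ π[d,a](ρ[a/b](ρ[d/a](γ[b; COUNT(*)→a](T)))))) → 4

== RESULT ==
d | a
1 | 7
2 | 6
6 | 5
7 | 7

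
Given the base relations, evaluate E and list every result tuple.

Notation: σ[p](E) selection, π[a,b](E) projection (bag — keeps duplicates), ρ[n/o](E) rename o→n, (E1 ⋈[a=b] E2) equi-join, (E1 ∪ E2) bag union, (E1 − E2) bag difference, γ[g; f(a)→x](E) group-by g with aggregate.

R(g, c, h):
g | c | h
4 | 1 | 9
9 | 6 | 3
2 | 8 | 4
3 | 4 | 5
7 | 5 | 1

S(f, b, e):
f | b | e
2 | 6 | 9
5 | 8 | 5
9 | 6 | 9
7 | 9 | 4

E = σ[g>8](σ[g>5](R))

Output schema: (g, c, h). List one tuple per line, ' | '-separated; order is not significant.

Stepwise |·|:
  R → 5
  σ[g>5](R) → 2
  σ[g>8](σ[g>5](R)) → 1

== RESULT ==
g | c | h
9 | 6 | 3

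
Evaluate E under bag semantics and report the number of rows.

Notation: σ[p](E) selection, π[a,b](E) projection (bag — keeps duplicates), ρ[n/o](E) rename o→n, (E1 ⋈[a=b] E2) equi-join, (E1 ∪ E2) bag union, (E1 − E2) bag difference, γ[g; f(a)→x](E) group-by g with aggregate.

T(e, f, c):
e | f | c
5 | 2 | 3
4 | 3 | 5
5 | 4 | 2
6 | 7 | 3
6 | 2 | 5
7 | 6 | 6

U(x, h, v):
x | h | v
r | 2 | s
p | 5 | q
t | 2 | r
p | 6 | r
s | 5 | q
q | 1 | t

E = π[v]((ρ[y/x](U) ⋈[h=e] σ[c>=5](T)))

Stepwise |·|:
  U → 6
  ρ[y/x](U) → 6
  T → 6
  σ[c>=5](T) → 3
  (ρ[y/x](U) ⋈[h=e] σ[c>=5](T)) → 1
  π[v]((ρ[y/x](U) ⋈[h=e] σ[c>=5](T))) → 1

|E| = 1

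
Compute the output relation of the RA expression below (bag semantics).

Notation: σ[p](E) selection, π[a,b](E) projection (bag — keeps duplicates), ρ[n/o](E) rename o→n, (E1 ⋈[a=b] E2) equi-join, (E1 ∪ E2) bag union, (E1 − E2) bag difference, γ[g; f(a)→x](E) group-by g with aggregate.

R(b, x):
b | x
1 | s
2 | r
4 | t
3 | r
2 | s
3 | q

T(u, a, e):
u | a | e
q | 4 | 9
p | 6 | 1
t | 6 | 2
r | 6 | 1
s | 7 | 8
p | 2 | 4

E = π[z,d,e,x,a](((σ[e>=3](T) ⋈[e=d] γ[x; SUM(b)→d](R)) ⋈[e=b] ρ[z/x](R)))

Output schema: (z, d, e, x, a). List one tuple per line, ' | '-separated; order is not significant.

Stepwise |·|:
  T → 6
  σ[e>=3](T) → 3
  R → 6
  γ[x; SUM(b)→d](R) → 4
  (σ[e>=3](T) ⋈[e=d] γ[x; SUM(b)→d](R)) → 1
  R → 6
  ρ[z/x](R) → 6
  ((σ[e>=3](T) ⋈[e=d] γ[x; SUM(b)→d](R)) ⋈[e=b] ρ[z/x](R)) → 1
  π[z,d,e,x,a](((σ[e>=3](T) ⋈[e=d] γ[x; SUM(b)→d](R)) ⋈[e=b] ρ[z/x](R))) → 1

== RESULT ==
z | d | e | x | a
t | 4 | 4 | t | 2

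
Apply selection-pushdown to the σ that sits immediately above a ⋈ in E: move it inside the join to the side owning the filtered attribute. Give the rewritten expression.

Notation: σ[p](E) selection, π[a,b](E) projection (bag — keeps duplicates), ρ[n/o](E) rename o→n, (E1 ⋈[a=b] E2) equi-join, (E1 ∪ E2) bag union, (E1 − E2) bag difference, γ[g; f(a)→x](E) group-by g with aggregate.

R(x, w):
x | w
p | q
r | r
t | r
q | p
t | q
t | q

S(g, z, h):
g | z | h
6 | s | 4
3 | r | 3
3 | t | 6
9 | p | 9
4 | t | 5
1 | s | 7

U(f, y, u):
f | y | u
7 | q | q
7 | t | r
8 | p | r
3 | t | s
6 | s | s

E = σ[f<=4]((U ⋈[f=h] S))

σ filters on f, owned by the left side.
E' = (σ[f<=4](U) ⋈[f=h] S)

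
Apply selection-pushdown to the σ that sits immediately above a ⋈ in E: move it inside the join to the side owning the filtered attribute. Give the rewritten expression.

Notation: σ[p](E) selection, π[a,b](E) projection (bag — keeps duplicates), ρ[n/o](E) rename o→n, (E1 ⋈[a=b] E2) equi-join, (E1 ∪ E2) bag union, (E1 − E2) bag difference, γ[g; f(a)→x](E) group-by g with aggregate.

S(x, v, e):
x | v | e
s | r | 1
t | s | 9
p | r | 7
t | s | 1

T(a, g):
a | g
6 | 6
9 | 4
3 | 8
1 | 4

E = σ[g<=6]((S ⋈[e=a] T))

σ filters on g, owned by the right side.
E' = (S ⋈[e=a] σ[g<=6](T))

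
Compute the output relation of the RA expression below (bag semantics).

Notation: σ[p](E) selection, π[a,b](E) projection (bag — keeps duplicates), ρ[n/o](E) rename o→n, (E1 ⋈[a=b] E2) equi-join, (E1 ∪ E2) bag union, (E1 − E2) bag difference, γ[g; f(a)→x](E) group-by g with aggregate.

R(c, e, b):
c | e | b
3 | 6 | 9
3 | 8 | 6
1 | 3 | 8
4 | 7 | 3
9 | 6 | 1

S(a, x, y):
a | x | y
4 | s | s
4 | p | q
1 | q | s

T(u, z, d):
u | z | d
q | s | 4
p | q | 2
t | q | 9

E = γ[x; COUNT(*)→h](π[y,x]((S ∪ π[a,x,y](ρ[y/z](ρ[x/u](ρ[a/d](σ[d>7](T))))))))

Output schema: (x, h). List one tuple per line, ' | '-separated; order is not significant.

Subexpression sizes:
  S → 3
  T → 3
  σ[d>7](T) → 1
  ρ[a/d](σ[d>7](T)) → 1
  ρ[x/u](ρ[a/d](σ[d>7](T))) → 1
  ρ[y/z](ρ[x/u](ρ[a/d](σ[d>7](T)))) → 1
  π[a,x,y](ρ[y/z](ρ[x/u](ρ[a/d](σ[d>7](T))))) → 1
  (S ∪ π[a,x,y](ρ[y/z](ρ[x/u](ρ[a/d](σ[d>7](T)))))) → 4
  π[y,x]((S ∪ π[a,x,y](ρ[y/z](ρ[x/u](ρ[a/d](σ[d>7](T))))))) → 4
  γ[x; COUNT(*)→h](π[y,x]((S ∪ π[a,x,y](ρ[y/z](ρ[x/u](ρ[a/d](σ[d>7](T)))))))) → 4

== RESULT ==
x | h
p | 1
q | 1
s | 1
t | 1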